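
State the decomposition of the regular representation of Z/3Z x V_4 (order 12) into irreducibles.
Each irreducible V_i of dimension d_i appears with multiplicity d_i, i.e. rho_reg = (direct sum over all irreducibles V_i) d_i V_i. The irreducible dimensions for Z/3Z x V_4 are 1, 1, 1, 1, 1, 1, 1, 1, 1, 1, 1, 1: 12 irreducibles of dimension 1, each with multiplicity 1. Total dimension 12*1*1 = 12 = |G|.

Solution. General theorem: in the regular representation of a finite group G, each irreducible appears with multiplicity equal to its dimension. Check: dim(rho_reg) = sum d_i^2 = 1 + 1 + 1 + 1 + 1 + 1 + 1 + 1 + 1 + 1 + 1 + 1 = 12 = |G|.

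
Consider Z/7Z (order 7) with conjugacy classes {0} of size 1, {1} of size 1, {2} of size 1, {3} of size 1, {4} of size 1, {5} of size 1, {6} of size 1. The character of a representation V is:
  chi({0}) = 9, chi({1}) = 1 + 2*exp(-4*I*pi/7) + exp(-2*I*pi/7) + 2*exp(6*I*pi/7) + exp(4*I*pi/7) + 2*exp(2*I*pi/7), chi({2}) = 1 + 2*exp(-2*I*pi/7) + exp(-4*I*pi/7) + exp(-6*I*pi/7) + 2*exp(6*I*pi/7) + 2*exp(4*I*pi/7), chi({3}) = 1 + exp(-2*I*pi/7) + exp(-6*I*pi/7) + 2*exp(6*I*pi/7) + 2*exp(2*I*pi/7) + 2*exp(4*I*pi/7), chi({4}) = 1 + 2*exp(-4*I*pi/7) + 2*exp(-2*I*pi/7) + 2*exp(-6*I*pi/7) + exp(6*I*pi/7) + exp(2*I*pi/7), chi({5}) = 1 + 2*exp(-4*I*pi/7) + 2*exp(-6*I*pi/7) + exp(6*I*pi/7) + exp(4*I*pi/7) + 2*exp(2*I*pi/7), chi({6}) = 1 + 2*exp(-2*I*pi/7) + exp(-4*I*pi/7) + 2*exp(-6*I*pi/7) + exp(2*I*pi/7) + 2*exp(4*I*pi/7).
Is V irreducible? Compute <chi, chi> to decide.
Not irreducible (reducible): <chi, chi> = 15 > 1.

Proof sketch: <chi, chi> = (1/|G|) sum_C |C| * |chi(C)|^2 = (1/7)[1*|9|^2 + 1*|1 + 2*exp(-4*I*pi/7) + exp(-2*I*pi/7) + 2*exp(6*I*pi/7) + exp(4*I*pi/7) + 2*exp(2*I*pi/7)|^2 + 1*|1 + 2*exp(-2*I*pi/7) + exp(-4*I*pi/7) + exp(-6*I*pi/7) + 2*exp(6*I*pi/7) + 2*exp(4*I*pi/7)|^2 + 1*|1 + exp(-2*I*pi/7) + exp(-6*I*pi/7) + 2*exp(6*I*pi/7) + 2*exp(2*I*pi/7) + 2*exp(4*I*pi/7)|^2 + 1*|1 + 2*exp(-4*I*pi/7) + 2*exp(-2*I*pi/7) + 2*exp(-6*I*pi/7) + exp(6*I*pi/7) + exp(2*I*pi/7)|^2 + 1*|1 + 2*exp(-4*I*pi/7) + 2*exp(-6*I*pi/7) + exp(6*I*pi/7) + exp(4*I*pi/7) + 2*exp(2*I*pi/7)|^2 + 1*|1 + 2*exp(-2*I*pi/7) + exp(-4*I*pi/7) + 2*exp(-6*I*pi/7) + exp(2*I*pi/7) + 2*exp(4*I*pi/7)|^2]
  = (1/7)[(81) + (15 + 13*exp(-4*I*pi/7) + 9*exp(-2*I*pi/7) + 11*exp(-6*I*pi/7) + 11*exp(6*I*pi/7) + 9*exp(2*I*pi/7) + 13*exp(4*I*pi/7)) + (15 + 9*exp(-4*I*pi/7) + 11*exp(-2*I*pi/7) + 13*exp(-6*I*pi/7) + 13*exp(6*I*pi/7) + 11*exp(2*I*pi/7) + 9*exp(4*I*pi/7)) + (15 + 11*exp(-4*I*pi/7) + 13*exp(-2*I*pi/7) + 9*exp(-6*I*pi/7) + 9*exp(6*I*pi/7) + 13*exp(2*I*pi/7) + 11*exp(4*I*pi/7)) + (15 + 11*exp(-4*I*pi/7) + 13*exp(-2*I*pi/7) + 9*exp(-6*I*pi/7) + 9*exp(6*I*pi/7) + 13*exp(2*I*pi/7) + 11*exp(4*I*pi/7)) + (15 + 9*exp(-4*I*pi/7) + 11*exp(-2*I*pi/7) + 13*exp(-6*I*pi/7) + 13*exp(6*I*pi/7) + 11*exp(2*I*pi/7) + 9*exp(4*I*pi/7)) + (15 + 13*exp(-4*I*pi/7) + 9*exp(-2*I*pi/7) + 11*exp(-6*I*pi/7) + 11*exp(6*I*pi/7) + 9*exp(2*I*pi/7) + 13*exp(4*I*pi/7))] = 105/7 = 15.
(Exp terms are combined using exp(i*s)*conj(exp(i*t)) = exp(i*(s-t)), and sums of them are collapsed using the identity that for every m > 1 the m distinct m-th roots of unity sum to 0, e.g. 1 + exp(2*I*pi/3) + exp(-2*I*pi/3) = 0.)
A character is irreducible iff <chi, chi> = 1, so this representation is reducible.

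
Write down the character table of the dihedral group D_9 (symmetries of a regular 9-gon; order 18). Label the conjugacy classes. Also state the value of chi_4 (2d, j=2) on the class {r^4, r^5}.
Conjugacy classes: {e} of size 1, {r^1, r^8} of size 2, {r^2, r^7} of size 2, {r^3, r^6} of size 2, {r^4, r^5} of size 2, {s, sr, ..., sr^8} of size 9.
Character table:
  irrep \ class              {e} (size 1)  {r^1, r^8} (size 2)  {r^2, r^7} (size 2)  {r^3, r^6} (size 2)  {r^4, r^5} (size 2)  {s, sr, ..., sr^8} (size 9)
  chi_1 (triv)               1             1                    1                    1                    1                    1                          
  chi_2 (sign: r->1, s->-1)  1             1                    1                    1                    1                    -1                         
  chi_3 (2d, j=1)            2             2*cos(2*pi/9)        2*cos(4*pi/9)        -1                   -2*cos(pi/9)         0                          
  chi_4 (2d, j=2)            2             2*cos(4*pi/9)        -2*cos(pi/9)         -1                   2*cos(2*pi/9)        0                          
  chi_5 (2d, j=3)            2             -1                   -1                   2                    -1                   0                          
  chi_6 (2d, j=4)            2             -2*cos(pi/9)         2*cos(2*pi/9)        -1                   2*cos(4*pi/9)        0                          

Spot check: chi_4 (2d, j=2) on {r^4, r^5} = 2*cos(2*pi/9).

Derivation: D_9 has order 2*9 = 18 with 6 conjugacy classes, hence 6 irreducibles. Sum of squared dims 1 + 1 + 4 + 4 + 4 + 4 = 18 = |G|. Linear characters come from the abelianisation; the 2-dimensional irreps have character r^k -> 2*cos(2*pi*j*k/9), reflections -> 0.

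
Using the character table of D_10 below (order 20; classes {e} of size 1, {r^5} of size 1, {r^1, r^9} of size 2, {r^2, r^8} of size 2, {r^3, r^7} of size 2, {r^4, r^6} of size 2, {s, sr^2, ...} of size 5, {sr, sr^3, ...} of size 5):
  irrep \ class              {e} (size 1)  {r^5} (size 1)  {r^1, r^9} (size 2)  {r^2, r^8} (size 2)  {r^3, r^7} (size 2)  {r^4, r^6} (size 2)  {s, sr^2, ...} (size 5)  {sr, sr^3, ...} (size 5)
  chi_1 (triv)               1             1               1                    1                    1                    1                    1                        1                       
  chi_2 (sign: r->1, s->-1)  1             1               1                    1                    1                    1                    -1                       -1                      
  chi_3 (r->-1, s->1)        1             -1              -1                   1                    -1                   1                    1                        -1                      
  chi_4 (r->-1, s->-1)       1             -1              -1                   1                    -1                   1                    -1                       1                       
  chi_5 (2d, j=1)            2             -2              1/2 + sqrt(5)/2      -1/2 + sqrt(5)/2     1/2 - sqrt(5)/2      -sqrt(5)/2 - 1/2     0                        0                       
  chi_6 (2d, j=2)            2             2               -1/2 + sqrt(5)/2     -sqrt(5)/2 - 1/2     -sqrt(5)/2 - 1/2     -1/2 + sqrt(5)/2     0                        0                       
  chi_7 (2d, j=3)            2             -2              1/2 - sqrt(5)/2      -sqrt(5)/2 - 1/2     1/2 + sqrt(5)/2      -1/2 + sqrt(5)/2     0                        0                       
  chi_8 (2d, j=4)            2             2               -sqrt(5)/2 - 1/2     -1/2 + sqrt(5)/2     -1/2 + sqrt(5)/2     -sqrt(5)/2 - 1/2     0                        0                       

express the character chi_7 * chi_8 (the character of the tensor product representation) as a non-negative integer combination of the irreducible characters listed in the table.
chi_7 tensor chi_8 = chi_5 + chi_7 (all other irreducibles have multiplicity 0).

Derivation: The character of a tensor product is the pointwise product (chi_7 * chi_8)(C) = chi_7(C) * chi_8(C):
  {e}: (2)*(2), {r^5}: (-2)*(2), {r^1, r^9}: (1/2 - sqrt(5)/2)*(-sqrt(5)/2 - 1/2), {r^2, r^8}: (-sqrt(5)/2 - 1/2)*(-1/2 + sqrt(5)/2), {r^3, r^7}: (1/2 + sqrt(5)/2)*(-1/2 + sqrt(5)/2), {r^4, r^6}: (-1/2 + sqrt(5)/2)*(-sqrt(5)/2 - 1/2), {s, sr^2, ...}: (0)*(0), {sr, sr^3, ...}: (0)*(0)
so (chi_7 * chi_8) takes values
  {e} -> 4, {r^5} -> -4, {r^1, r^9} -> 1, {r^2, r^8} -> -1, {r^3, r^7} -> 1, {r^4, r^6} -> -1, {s, sr^2, ...} -> 0, {sr, sr^3, ...} -> 0.
Now take the inner product of this character with each irreducible chi from the table, <chi_7*chi_8, chi> = (1/20) sum_C |C| (chi_7*chi_8)(C) conj(chi(C)):
  <chi_7*chi_8, chi_1> = (1/20)[1*(4)*conj(1) + 1*(-4)*conj(1) + 2*(1)*conj(1) + 2*(-1)*conj(1) + 2*(1)*conj(1) + 2*(-1)*conj(1) + 5*(0)*conj(1) + 5*(0)*conj(1)]
      = (1/20)[(4) + (-4) + (2) + (-2) + (2) + (-2) + (0) + (0)] = 0/20 = 0
  <chi_7*chi_8, chi_2> = (1/20)[1*(4)*conj(1) + 1*(-4)*conj(1) + 2*(1)*conj(1) + 2*(-1)*conj(1) + 2*(1)*conj(1) + 2*(-1)*conj(1) + 5*(0)*conj(-1) + 5*(0)*conj(-1)]
      = (1/20)[(4) + (-4) + (2) + (-2) + (2) + (-2) + (0) + (0)] = 0/20 = 0
  <chi_7*chi_8, chi_3> = (1/20)[1*(4)*conj(1) + 1*(-4)*conj(-1) + 2*(1)*conj(-1) + 2*(-1)*conj(1) + 2*(1)*conj(-1) + 2*(-1)*conj(1) + 5*(0)*conj(1) + 5*(0)*conj(-1)]
      = (1/20)[(4) + (4) + (-2) + (-2) + (-2) + (-2) + (0) + (0)] = 0/20 = 0
  <chi_7*chi_8, chi_4> = (1/20)[1*(4)*conj(1) + 1*(-4)*conj(-1) + 2*(1)*conj(-1) + 2*(-1)*conj(1) + 2*(1)*conj(-1) + 2*(-1)*conj(1) + 5*(0)*conj(-1) + 5*(0)*conj(1)]
      = (1/20)[(4) + (4) + (-2) + (-2) + (-2) + (-2) + (0) + (0)] = 0/20 = 0
  <chi_7*chi_8, chi_5> = (1/20)[1*(4)*conj(2) + 1*(-4)*conj(-2) + 2*(1)*conj(1/2 + sqrt(5)/2) + 2*(-1)*conj(-1/2 + sqrt(5)/2) + 2*(1)*conj(1/2 - sqrt(5)/2) + 2*(-1)*conj(-sqrt(5)/2 - 1/2) + 5*(0)*conj(0) + 5*(0)*conj(0)]
      = (1/20)[(8) + (8) + (1 + sqrt(5)) + (1 - sqrt(5)) + (1 - sqrt(5)) + (1 + sqrt(5)) + (0) + (0)] = 20/20 = 1
  <chi_7*chi_8, chi_6> = (1/20)[1*(4)*conj(2) + 1*(-4)*conj(2) + 2*(1)*conj(-1/2 + sqrt(5)/2) + 2*(-1)*conj(-sqrt(5)/2 - 1/2) + 2*(1)*conj(-sqrt(5)/2 - 1/2) + 2*(-1)*conj(-1/2 + sqrt(5)/2) + 5*(0)*conj(0) + 5*(0)*conj(0)]
      = (1/20)[(8) + (-8) + (-1 + sqrt(5)) + (1 + sqrt(5)) + (-sqrt(5) - 1) + (1 - sqrt(5)) + (0) + (0)] = 0/20 = 0
  <chi_7*chi_8, chi_7> = (1/20)[1*(4)*conj(2) + 1*(-4)*conj(-2) + 2*(1)*conj(1/2 - sqrt(5)/2) + 2*(-1)*conj(-sqrt(5)/2 - 1/2) + 2*(1)*conj(1/2 + sqrt(5)/2) + 2*(-1)*conj(-1/2 + sqrt(5)/2) + 5*(0)*conj(0) + 5*(0)*conj(0)]
      = (1/20)[(8) + (8) + (1 - sqrt(5)) + (1 + sqrt(5)) + (1 + sqrt(5)) + (1 - sqrt(5)) + (0) + (0)] = 20/20 = 1
  <chi_7*chi_8, chi_8> = (1/20)[1*(4)*conj(2) + 1*(-4)*conj(2) + 2*(1)*conj(-sqrt(5)/2 - 1/2) + 2*(-1)*conj(-1/2 + sqrt(5)/2) + 2*(1)*conj(-1/2 + sqrt(5)/2) + 2*(-1)*conj(-sqrt(5)/2 - 1/2) + 5*(0)*conj(0) + 5*(0)*conj(0)]
      = (1/20)[(8) + (-8) + (-sqrt(5) - 1) + (1 - sqrt(5)) + (-1 + sqrt(5)) + (1 + sqrt(5)) + (0) + (0)] = 0/20 = 0
Hence the multiplicities are chi_5: 1, chi_7: 1. Dimension check: dim(chi_7)*dim(chi_8) = 2*2 = 4 and sum (mult * dim) = 1*2 + 1*2 = 4.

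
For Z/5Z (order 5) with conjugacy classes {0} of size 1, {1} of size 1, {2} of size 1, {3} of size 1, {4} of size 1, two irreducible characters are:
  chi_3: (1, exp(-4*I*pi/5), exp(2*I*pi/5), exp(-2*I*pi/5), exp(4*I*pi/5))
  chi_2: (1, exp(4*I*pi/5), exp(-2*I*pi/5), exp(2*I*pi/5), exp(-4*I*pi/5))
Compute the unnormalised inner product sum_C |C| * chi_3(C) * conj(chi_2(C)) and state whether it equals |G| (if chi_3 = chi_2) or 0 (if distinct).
Sum = 0; so <chi_3, chi_2> = 0 (distinct irreducibles are orthogonal).

Working: Compute term by term over conjugacy classes (|C| * chi_3(C) * conj(chi_2(C))):
  1*(1)*conj(1) + 1*(exp(-4*I*pi/5))*conj(exp(4*I*pi/5)) + 1*(exp(2*I*pi/5))*conj(exp(-2*I*pi/5)) + 1*(exp(-2*I*pi/5))*conj(exp(2*I*pi/5)) + 1*(exp(4*I*pi/5))*conj(exp(-4*I*pi/5))
  = (1) + (exp(2*I*pi/5)) + (exp(4*I*pi/5)) + (exp(-4*I*pi/5)) + (exp(-2*I*pi/5))
  = 0.
(Exp terms are combined using exp(i*s)*conj(exp(i*t)) = exp(i*(s-t)), and sums of them are collapsed using the identity that for every m > 1 the m distinct m-th roots of unity sum to 0, e.g. 1 + exp(2*I*pi/3) + exp(-2*I*pi/3) = 0.)
Dividing by |G| = 5 gives 0/5 = 0, matching the row-orthogonality relation <chi_3, chi_2> = [chi_3 = chi_2].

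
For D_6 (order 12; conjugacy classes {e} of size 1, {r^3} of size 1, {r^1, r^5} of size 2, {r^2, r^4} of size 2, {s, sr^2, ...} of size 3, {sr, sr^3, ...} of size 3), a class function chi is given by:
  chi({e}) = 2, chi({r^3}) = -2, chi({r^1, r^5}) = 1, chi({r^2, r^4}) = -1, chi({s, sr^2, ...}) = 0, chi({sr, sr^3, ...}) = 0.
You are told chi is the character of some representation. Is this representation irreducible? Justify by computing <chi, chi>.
Irreducible: <chi, chi> = 1.

Why: <chi, chi> = (1/|G|) sum_C |C| * |chi(C)|^2 = (1/12)[1*|2|^2 + 1*|-2|^2 + 2*|1|^2 + 2*|-1|^2 + 3*|0|^2 + 3*|0|^2]
  = (1/12)[(4) + (4) + (2) + (2) + (0) + (0)] = 12/12 = 1.
A character is irreducible iff <chi, chi> = 1, so this representation is irreducible.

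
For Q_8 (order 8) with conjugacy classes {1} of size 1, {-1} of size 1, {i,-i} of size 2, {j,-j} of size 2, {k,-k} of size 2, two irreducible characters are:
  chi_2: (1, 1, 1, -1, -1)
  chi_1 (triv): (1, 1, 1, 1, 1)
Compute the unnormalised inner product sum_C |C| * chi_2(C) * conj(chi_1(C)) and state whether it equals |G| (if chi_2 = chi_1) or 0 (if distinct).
Sum = 0; so <chi_2, chi_1> = 0 (distinct irreducibles are orthogonal).

Explanation: Compute term by term over conjugacy classes (|C| * chi_2(C) * conj(chi_1(C))):
  1*(1)*conj(1) + 1*(1)*conj(1) + 2*(1)*conj(1) + 2*(-1)*conj(1) + 2*(-1)*conj(1)
  = (1) + (1) + (2) + (-2) + (-2)
  = 0.
Dividing by |G| = 8 gives 0/8 = 0, matching the row-orthogonality relation <chi_2, chi_1> = [chi_2 = chi_1].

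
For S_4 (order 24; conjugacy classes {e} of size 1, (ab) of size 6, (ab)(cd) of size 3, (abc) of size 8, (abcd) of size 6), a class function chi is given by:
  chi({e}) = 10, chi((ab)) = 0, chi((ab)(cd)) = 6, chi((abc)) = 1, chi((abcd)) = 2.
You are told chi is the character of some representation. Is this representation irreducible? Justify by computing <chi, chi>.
Not irreducible (reducible): <chi, chi> = 10 > 1.

Proof sketch: <chi, chi> = (1/|G|) sum_C |C| * |chi(C)|^2 = (1/24)[1*|10|^2 + 6*|0|^2 + 3*|6|^2 + 8*|1|^2 + 6*|2|^2]
  = (1/24)[(100) + (0) + (108) + (8) + (24)] = 240/24 = 10.
A character is irreducible iff <chi, chi> = 1, so this representation is reducible.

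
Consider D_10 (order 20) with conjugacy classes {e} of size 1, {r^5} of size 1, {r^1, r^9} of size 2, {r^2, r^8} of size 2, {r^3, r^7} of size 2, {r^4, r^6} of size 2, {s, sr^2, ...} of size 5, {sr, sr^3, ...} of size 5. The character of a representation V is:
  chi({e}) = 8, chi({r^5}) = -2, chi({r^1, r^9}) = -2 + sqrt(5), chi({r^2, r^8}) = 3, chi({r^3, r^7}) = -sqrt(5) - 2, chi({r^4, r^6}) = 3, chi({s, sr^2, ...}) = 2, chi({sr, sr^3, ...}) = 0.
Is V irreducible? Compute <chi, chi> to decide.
Not irreducible (reducible): <chi, chi> = 8 > 1.

Working: <chi, chi> = (1/|G|) sum_C |C| * |chi(C)|^2 = (1/20)[1*|8|^2 + 1*|-2|^2 + 2*|-2 + sqrt(5)|^2 + 2*|3|^2 + 2*|-sqrt(5) - 2|^2 + 2*|3|^2 + 5*|2|^2 + 5*|0|^2]
  = (1/20)[(64) + (4) + (18 - 8*sqrt(5)) + (18) + (8*sqrt(5) + 18) + (18) + (20) + (0)] = 160/20 = 8.
A character is irreducible iff <chi, chi> = 1, so this representation is reducible.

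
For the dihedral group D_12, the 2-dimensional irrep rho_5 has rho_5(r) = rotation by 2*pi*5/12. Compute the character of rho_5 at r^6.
chi_{rho_5}(r^6) = 2*cos(2*pi*5*6/12) = -2

Reasoning: rho_5(r^6) is rotation by angle 2*pi*5*6/12, whose trace is 2*cos(2*pi*5*6/12) = -2.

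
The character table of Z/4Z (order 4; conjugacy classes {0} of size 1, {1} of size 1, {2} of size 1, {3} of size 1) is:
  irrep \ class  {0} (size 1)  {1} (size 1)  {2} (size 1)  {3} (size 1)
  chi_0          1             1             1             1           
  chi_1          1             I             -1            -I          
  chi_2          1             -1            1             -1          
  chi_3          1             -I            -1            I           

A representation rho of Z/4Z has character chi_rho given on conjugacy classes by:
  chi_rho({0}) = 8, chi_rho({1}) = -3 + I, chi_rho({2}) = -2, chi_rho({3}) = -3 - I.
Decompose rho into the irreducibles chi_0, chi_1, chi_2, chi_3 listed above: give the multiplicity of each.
Multiplicities: chi_0: 0, chi_1: 3, chi_2: 3, chi_3: 2.

Justification: Use <chi_rho, chi> = (1/|G|) sum_C |C| * chi_rho(C) * conj(chi(C)) with |G| = 4 for each irreducible chi in the table:
  <chi_rho, chi_0> = (1/4)[1*(8)*conj(1) + 1*(-3 + I)*conj(1) + 1*(-2)*conj(1) + 1*(-3 - I)*conj(1)]
      = (1/4)[(8) + (-3 + I) + (-2) + (-3 - I)] = 0/4 = 0
  <chi_rho, chi_1> = (1/4)[1*(8)*conj(1) + 1*(-3 + I)*conj(I) + 1*(-2)*conj(-1) + 1*(-3 - I)*conj(-I)]
      = (1/4)[(8) + (1 + 3*I) + (2) + (1 - 3*I)] = 12/4 = 3
  <chi_rho, chi_2> = (1/4)[1*(8)*conj(1) + 1*(-3 + I)*conj(-1) + 1*(-2)*conj(1) + 1*(-3 - I)*conj(-1)]
      = (1/4)[(8) + (3 - I) + (-2) + (3 + I)] = 12/4 = 3
  <chi_rho, chi_3> = (1/4)[1*(8)*conj(1) + 1*(-3 + I)*conj(-I) + 1*(-2)*conj(-1) + 1*(-3 - I)*conj(I)]
      = (1/4)[(8) + (-1 - 3*I) + (2) + (-1 + 3*I)] = 8/4 = 2
(Exp terms are combined using exp(i*s)*conj(exp(i*t)) = exp(i*(s-t)), and sums of them are collapsed using the identity that for every m > 1 the m distinct m-th roots of unity sum to 0, e.g. 1 + exp(2*I*pi/3) + exp(-2*I*pi/3) = 0.)
Dimension check: dim(rho) = sum (mult * dim) = 0*1 + 3*1 + 3*1 + 2*1 = 8 = chi_rho(e) = 8.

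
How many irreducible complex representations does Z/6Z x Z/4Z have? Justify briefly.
24

Proof sketch: The number of irreducible complex representations of a finite group equals its number of conjugacy classes. Z/6Z x Z/4Z is abelian of order 24, so every element is its own conjugacy class: 24 classes, so Z/6Z x Z/4Z (order 24) has exactly 24 irreducible complex representations.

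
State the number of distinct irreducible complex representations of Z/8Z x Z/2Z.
16

Details: The number of irreducible complex representations of a finite group equals its number of conjugacy classes. Z/8Z x Z/2Z is abelian of order 16, so every element is its own conjugacy class: 16 classes, so Z/8Z x Z/2Z (order 16) has exactly 16 irreducible complex representations.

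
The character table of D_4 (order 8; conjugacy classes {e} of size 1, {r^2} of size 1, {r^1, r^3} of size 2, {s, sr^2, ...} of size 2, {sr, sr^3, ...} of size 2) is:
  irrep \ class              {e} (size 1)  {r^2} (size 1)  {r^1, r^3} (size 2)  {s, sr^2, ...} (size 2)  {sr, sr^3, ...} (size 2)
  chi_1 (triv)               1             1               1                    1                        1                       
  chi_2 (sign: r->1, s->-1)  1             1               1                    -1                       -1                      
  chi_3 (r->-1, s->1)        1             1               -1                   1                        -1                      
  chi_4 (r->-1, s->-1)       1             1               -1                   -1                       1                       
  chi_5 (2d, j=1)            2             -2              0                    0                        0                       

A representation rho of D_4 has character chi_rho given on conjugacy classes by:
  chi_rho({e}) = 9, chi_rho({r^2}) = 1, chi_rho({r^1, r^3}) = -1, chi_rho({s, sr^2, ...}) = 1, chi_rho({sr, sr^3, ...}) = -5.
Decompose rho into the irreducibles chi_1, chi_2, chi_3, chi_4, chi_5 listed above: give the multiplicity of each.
Multiplicities: chi_1: 0, chi_2: 2, chi_3: 3, chi_4: 0, chi_5: 2.

Solution. Use <chi_rho, chi> = (1/|G|) sum_C |C| * chi_rho(C) * conj(chi(C)) with |G| = 8 for each irreducible chi in the table:
  <chi_rho, chi_1> = (1/8)[1*(9)*conj(1) + 1*(1)*conj(1) + 2*(-1)*conj(1) + 2*(1)*conj(1) + 2*(-5)*conj(1)]
      = (1/8)[(9) + (1) + (-2) + (2) + (-10)] = 0/8 = 0
  <chi_rho, chi_2> = (1/8)[1*(9)*conj(1) + 1*(1)*conj(1) + 2*(-1)*conj(1) + 2*(1)*conj(-1) + 2*(-5)*conj(-1)]
      = (1/8)[(9) + (1) + (-2) + (-2) + (10)] = 16/8 = 2
  <chi_rho, chi_3> = (1/8)[1*(9)*conj(1) + 1*(1)*conj(1) + 2*(-1)*conj(-1) + 2*(1)*conj(1) + 2*(-5)*conj(-1)]
      = (1/8)[(9) + (1) + (2) + (2) + (10)] = 24/8 = 3
  <chi_rho, chi_4> = (1/8)[1*(9)*conj(1) + 1*(1)*conj(1) + 2*(-1)*conj(-1) + 2*(1)*conj(-1) + 2*(-5)*conj(1)]
      = (1/8)[(9) + (1) + (2) + (-2) + (-10)] = 0/8 = 0
  <chi_rho, chi_5> = (1/8)[1*(9)*conj(2) + 1*(1)*conj(-2) + 2*(-1)*conj(0) + 2*(1)*conj(0) + 2*(-5)*conj(0)]
      = (1/8)[(18) + (-2) + (0) + (0) + (0)] = 16/8 = 2
Dimension check: dim(rho) = sum (mult * dim) = 0*1 + 2*1 + 3*1 + 0*1 + 2*2 = 9 = chi_rho(e) = 9.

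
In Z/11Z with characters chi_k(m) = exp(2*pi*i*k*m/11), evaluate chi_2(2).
chi_2(2) = zeta_11^4 = exp(8*I*pi/11)

Proof sketch: chi_2(2) = zeta_11^(2*2) = zeta_11^4. Since zeta_11^11 = 1, this equals zeta_11^4 = exp(2*pi*i*4/11) = exp(8*I*pi/11).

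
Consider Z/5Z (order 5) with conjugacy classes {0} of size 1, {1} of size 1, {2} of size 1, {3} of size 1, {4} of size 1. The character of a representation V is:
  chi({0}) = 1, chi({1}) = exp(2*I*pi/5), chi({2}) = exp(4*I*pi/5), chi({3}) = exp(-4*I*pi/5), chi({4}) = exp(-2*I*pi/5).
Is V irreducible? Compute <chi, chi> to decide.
Irreducible: <chi, chi> = 1.

Justification: <chi, chi> = (1/|G|) sum_C |C| * |chi(C)|^2 = (1/5)[1*|1|^2 + 1*|exp(2*I*pi/5)|^2 + 1*|exp(4*I*pi/5)|^2 + 1*|exp(-4*I*pi/5)|^2 + 1*|exp(-2*I*pi/5)|^2]
  = (1/5)[(1) + (1) + (1) + (1) + (1)] = 5/5 = 1.
(Exp terms are combined using exp(i*s)*conj(exp(i*t)) = exp(i*(s-t)), and sums of them are collapsed using the identity that for every m > 1 the m distinct m-th roots of unity sum to 0, e.g. 1 + exp(2*I*pi/3) + exp(-2*I*pi/3) = 0.)
A character is irreducible iff <chi, chi> = 1, so this representation is irreducible.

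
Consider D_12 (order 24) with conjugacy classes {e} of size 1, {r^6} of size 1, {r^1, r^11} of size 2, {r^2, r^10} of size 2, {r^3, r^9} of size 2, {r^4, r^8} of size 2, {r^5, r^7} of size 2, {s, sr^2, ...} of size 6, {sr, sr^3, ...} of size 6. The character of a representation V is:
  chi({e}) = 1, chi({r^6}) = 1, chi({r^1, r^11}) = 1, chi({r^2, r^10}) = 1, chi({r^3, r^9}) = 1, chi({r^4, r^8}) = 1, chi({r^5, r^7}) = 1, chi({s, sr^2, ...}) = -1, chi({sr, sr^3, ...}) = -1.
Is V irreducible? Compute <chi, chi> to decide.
Irreducible: <chi, chi> = 1.

<chi, chi> = (1/|G|) sum_C |C| * |chi(C)|^2 = (1/24)[1*|1|^2 + 1*|1|^2 + 2*|1|^2 + 2*|1|^2 + 2*|1|^2 + 2*|1|^2 + 2*|1|^2 + 6*|-1|^2 + 6*|-1|^2]
  = (1/24)[(1) + (1) + (2) + (2) + (2) + (2) + (2) + (6) + (6)] = 24/24 = 1.
A character is irreducible iff <chi, chi> = 1, so this representation is irreducible.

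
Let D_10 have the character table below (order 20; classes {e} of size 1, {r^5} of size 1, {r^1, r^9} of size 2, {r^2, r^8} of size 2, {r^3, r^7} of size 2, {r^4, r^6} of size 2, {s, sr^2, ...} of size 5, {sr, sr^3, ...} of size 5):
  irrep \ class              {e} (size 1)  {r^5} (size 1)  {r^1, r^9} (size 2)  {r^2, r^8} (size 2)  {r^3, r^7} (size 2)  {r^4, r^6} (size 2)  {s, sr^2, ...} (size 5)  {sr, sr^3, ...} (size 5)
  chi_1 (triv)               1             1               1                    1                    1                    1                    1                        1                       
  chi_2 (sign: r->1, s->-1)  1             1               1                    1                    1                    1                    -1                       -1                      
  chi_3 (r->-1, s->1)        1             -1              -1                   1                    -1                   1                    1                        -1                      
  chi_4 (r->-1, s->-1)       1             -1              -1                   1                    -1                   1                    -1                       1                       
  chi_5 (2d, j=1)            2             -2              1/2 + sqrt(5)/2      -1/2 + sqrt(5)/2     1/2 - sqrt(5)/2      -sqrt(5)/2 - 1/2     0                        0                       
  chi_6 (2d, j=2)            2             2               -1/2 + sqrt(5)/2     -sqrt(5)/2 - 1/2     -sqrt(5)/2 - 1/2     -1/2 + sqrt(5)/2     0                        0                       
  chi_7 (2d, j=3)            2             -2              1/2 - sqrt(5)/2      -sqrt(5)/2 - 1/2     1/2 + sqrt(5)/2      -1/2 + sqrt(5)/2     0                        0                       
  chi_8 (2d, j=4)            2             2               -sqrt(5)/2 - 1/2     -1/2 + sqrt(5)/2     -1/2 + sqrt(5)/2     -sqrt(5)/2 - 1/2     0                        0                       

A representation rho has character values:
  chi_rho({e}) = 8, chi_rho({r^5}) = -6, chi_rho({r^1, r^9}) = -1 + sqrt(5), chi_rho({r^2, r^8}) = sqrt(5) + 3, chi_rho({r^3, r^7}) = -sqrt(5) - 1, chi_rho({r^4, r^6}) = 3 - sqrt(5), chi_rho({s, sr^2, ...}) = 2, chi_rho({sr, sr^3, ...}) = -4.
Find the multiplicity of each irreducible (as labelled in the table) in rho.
Multiplicities: chi_1: 0, chi_2: 1, chi_3: 3, chi_4: 0, chi_5: 2, chi_6: 0, chi_7: 0, chi_8: 0.

Details: Use <chi_rho, chi> = (1/|G|) sum_C |C| * chi_rho(C) * conj(chi(C)) with |G| = 20 for each irreducible chi in the table:
  <chi_rho, chi_1> = (1/20)[1*(8)*conj(1) + 1*(-6)*conj(1) + 2*(-1 + sqrt(5))*conj(1) + 2*(sqrt(5) + 3)*conj(1) + 2*(-sqrt(5) - 1)*conj(1) + 2*(3 - sqrt(5))*conj(1) + 5*(2)*conj(1) + 5*(-4)*conj(1)]
      = (1/20)[(8) + (-6) + (-2 + 2*sqrt(5)) + (2*sqrt(5) + 6) + (-2*sqrt(5) - 2) + (6 - 2*sqrt(5)) + (10) + (-20)] = 0/20 = 0
  <chi_rho, chi_2> = (1/20)[1*(8)*conj(1) + 1*(-6)*conj(1) + 2*(-1 + sqrt(5))*conj(1) + 2*(sqrt(5) + 3)*conj(1) + 2*(-sqrt(5) - 1)*conj(1) + 2*(3 - sqrt(5))*conj(1) + 5*(2)*conj(-1) + 5*(-4)*conj(-1)]
      = (1/20)[(8) + (-6) + (-2 + 2*sqrt(5)) + (2*sqrt(5) + 6) + (-2*sqrt(5) - 2) + (6 - 2*sqrt(5)) + (-10) + (20)] = 20/20 = 1
  <chi_rho, chi_3> = (1/20)[1*(8)*conj(1) + 1*(-6)*conj(-1) + 2*(-1 + sqrt(5))*conj(-1) + 2*(sqrt(5) + 3)*conj(1) + 2*(-sqrt(5) - 1)*conj(-1) + 2*(3 - sqrt(5))*conj(1) + 5*(2)*conj(1) + 5*(-4)*conj(-1)]
      = (1/20)[(8) + (6) + (2 - 2*sqrt(5)) + (2*sqrt(5) + 6) + (2 + 2*sqrt(5)) + (6 - 2*sqrt(5)) + (10) + (20)] = 60/20 = 3
  <chi_rho, chi_4> = (1/20)[1*(8)*conj(1) + 1*(-6)*conj(-1) + 2*(-1 + sqrt(5))*conj(-1) + 2*(sqrt(5) + 3)*conj(1) + 2*(-sqrt(5) - 1)*conj(-1) + 2*(3 - sqrt(5))*conj(1) + 5*(2)*conj(-1) + 5*(-4)*conj(1)]
      = (1/20)[(8) + (6) + (2 - 2*sqrt(5)) + (2*sqrt(5) + 6) + (2 + 2*sqrt(5)) + (6 - 2*sqrt(5)) + (-10) + (-20)] = 0/20 = 0
  <chi_rho, chi_5> = (1/20)[1*(8)*conj(2) + 1*(-6)*conj(-2) + 2*(-1 + sqrt(5))*conj(1/2 + sqrt(5)/2) + 2*(sqrt(5) + 3)*conj(-1/2 + sqrt(5)/2) + 2*(-sqrt(5) - 1)*conj(1/2 - sqrt(5)/2) + 2*(3 - sqrt(5))*conj(-sqrt(5)/2 - 1/2) + 5*(2)*conj(0) + 5*(-4)*conj(0)]
      = (1/20)[(16) + (12) + (4) + (2 + 2*sqrt(5)) + (4) + (2 - 2*sqrt(5)) + (0) + (0)] = 40/20 = 2
  <chi_rho, chi_6> = (1/20)[1*(8)*conj(2) + 1*(-6)*conj(2) + 2*(-1 + sqrt(5))*conj(-1/2 + sqrt(5)/2) + 2*(sqrt(5) + 3)*conj(-sqrt(5)/2 - 1/2) + 2*(-sqrt(5) - 1)*conj(-sqrt(5)/2 - 1/2) + 2*(3 - sqrt(5))*conj(-1/2 + sqrt(5)/2) + 5*(2)*conj(0) + 5*(-4)*conj(0)]
      = (1/20)[(16) + (-12) + (6 - 2*sqrt(5)) + (-4*sqrt(5) - 8) + (2*sqrt(5) + 6) + (-8 + 4*sqrt(5)) + (0) + (0)] = 0/20 = 0
  <chi_rho, chi_7> = (1/20)[1*(8)*conj(2) + 1*(-6)*conj(-2) + 2*(-1 + sqrt(5))*conj(1/2 - sqrt(5)/2) + 2*(sqrt(5) + 3)*conj(-sqrt(5)/2 - 1/2) + 2*(-sqrt(5) - 1)*conj(1/2 + sqrt(5)/2) + 2*(3 - sqrt(5))*conj(-1/2 + sqrt(5)/2) + 5*(2)*conj(0) + 5*(-4)*conj(0)]
      = (1/20)[(16) + (12) + (-6 + 2*sqrt(5)) + (-4*sqrt(5) - 8) + (-6 - 2*sqrt(5)) + (-8 + 4*sqrt(5)) + (0) + (0)] = 0/20 = 0
  <chi_rho, chi_8> = (1/20)[1*(8)*conj(2) + 1*(-6)*conj(2) + 2*(-1 + sqrt(5))*conj(-sqrt(5)/2 - 1/2) + 2*(sqrt(5) + 3)*conj(-1/2 + sqrt(5)/2) + 2*(-sqrt(5) - 1)*conj(-1/2 + sqrt(5)/2) + 2*(3 - sqrt(5))*conj(-sqrt(5)/2 - 1/2) + 5*(2)*conj(0) + 5*(-4)*conj(0)]
      = (1/20)[(16) + (-12) + (-4) + (2 + 2*sqrt(5)) + (-4) + (2 - 2*sqrt(5)) + (0) + (0)] = 0/20 = 0
Dimension check: dim(rho) = sum (mult * dim) = 0*1 + 1*1 + 3*1 + 0*1 + 2*2 + 0*2 + 0*2 + 0*2 = 8 = chi_rho(e) = 8.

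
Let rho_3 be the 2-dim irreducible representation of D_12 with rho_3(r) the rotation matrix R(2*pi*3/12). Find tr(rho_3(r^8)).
chi_{rho_3}(r^8) = 2*cos(2*pi*3*8/12) = 2

Solution. rho_3(r^8) is rotation by angle 2*pi*3*8/12, whose trace is 2*cos(2*pi*3*8/12) = 2.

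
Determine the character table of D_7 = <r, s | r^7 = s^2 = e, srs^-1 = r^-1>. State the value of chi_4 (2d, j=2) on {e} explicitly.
Conjugacy classes: {e} of size 1, {r^1, r^6} of size 2, {r^2, r^5} of size 2, {r^3, r^4} of size 2, {s, sr, ..., sr^6} of size 7.
Character table:
  irrep \ class              {e} (size 1)  {r^1, r^6} (size 2)  {r^2, r^5} (size 2)  {r^3, r^4} (size 2)  {s, sr, ..., sr^6} (size 7)
  chi_1 (triv)               1             1                    1                    1                    1                          
  chi_2 (sign: r->1, s->-1)  1             1                    1                    1                    -1                         
  chi_3 (2d, j=1)            2             2*cos(2*pi/7)        -2*cos(3*pi/7)       -2*cos(pi/7)         0                          
  chi_4 (2d, j=2)            2             -2*cos(3*pi/7)       -2*cos(pi/7)         2*cos(2*pi/7)        0                          
  chi_5 (2d, j=3)            2             -2*cos(pi/7)         2*cos(2*pi/7)        -2*cos(3*pi/7)       0                          

Spot check: chi_4 (2d, j=2) on {e} = 2.

Solution. D_7 has order 2*7 = 14 with 5 conjugacy classes, hence 5 irreducibles. Sum of squared dims 1 + 1 + 4 + 4 + 4 = 14 = |G|. Linear characters come from the abelianisation; the 2-dimensional irreps have character r^k -> 2*cos(2*pi*j*k/7), reflections -> 0.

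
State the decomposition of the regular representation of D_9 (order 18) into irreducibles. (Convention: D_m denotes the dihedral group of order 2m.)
Each irreducible V_i of dimension d_i appears with multiplicity d_i, i.e. rho_reg = (direct sum over all irreducibles V_i) d_i V_i. The irreducible dimensions for D_9 are 1, 1, 2, 2, 2, 2: 2 irreducibles of dimension 1, each with multiplicity 1; 4 irreducibles of dimension 2, each with multiplicity 2. Total dimension 2*1*1 + 4*2*2 = 18 = |G|.

Derivation: General theorem: in the regular representation of a finite group G, each irreducible appears with multiplicity equal to its dimension. Check: dim(rho_reg) = sum d_i^2 = 1 + 1 + 4 + 4 + 4 + 4 = 18 = |G|.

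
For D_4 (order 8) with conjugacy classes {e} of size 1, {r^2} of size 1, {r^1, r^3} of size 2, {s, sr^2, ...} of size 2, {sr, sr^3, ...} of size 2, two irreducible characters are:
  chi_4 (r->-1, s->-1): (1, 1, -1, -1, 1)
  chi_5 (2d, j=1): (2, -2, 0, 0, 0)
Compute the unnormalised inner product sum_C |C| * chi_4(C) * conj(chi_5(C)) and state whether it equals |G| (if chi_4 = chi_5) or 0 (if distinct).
Sum = 0; so <chi_4, chi_5> = 0 (distinct irreducibles are orthogonal).

Derivation: Compute term by term over conjugacy classes (|C| * chi_4(C) * conj(chi_5(C))):
  1*(1)*conj(2) + 1*(1)*conj(-2) + 2*(-1)*conj(0) + 2*(-1)*conj(0) + 2*(1)*conj(0)
  = (2) + (-2) + (0) + (0) + (0)
  = 0.
Dividing by |G| = 8 gives 0/8 = 0, matching the row-orthogonality relation <chi_4, chi_5> = [chi_4 = chi_5].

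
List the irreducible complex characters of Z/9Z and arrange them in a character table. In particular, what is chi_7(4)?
Character table of Z/9Z (irreps indexed chi_0,...,chi_8 with chi_k(m) = zeta_9^(k*m), zeta_9 = exp(2*pi*i/9)):
  irrep \ class  {0} (size 1)  {1} (size 1)    {2} (size 1)    {3} (size 1)    {4} (size 1)    {5} (size 1)    {6} (size 1)    {7} (size 1)    {8} (size 1)  
  chi_0          1             1               1               1               1               1               1               1               1             
  chi_1          1             exp(2*I*pi/9)   exp(4*I*pi/9)   exp(2*I*pi/3)   exp(8*I*pi/9)   exp(-8*I*pi/9)  exp(-2*I*pi/3)  exp(-4*I*pi/9)  exp(-2*I*pi/9)
  chi_2          1             exp(4*I*pi/9)   exp(8*I*pi/9)   exp(-2*I*pi/3)  exp(-2*I*pi/9)  exp(2*I*pi/9)   exp(2*I*pi/3)   exp(-8*I*pi/9)  exp(-4*I*pi/9)
  chi_3          1             exp(2*I*pi/3)   exp(-2*I*pi/3)  1               exp(2*I*pi/3)   exp(-2*I*pi/3)  1               exp(2*I*pi/3)   exp(-2*I*pi/3)
  chi_4          1             exp(8*I*pi/9)   exp(-2*I*pi/9)  exp(2*I*pi/3)   exp(-4*I*pi/9)  exp(4*I*pi/9)   exp(-2*I*pi/3)  exp(2*I*pi/9)   exp(-8*I*pi/9)
  chi_5          1             exp(-8*I*pi/9)  exp(2*I*pi/9)   exp(-2*I*pi/3)  exp(4*I*pi/9)   exp(-4*I*pi/9)  exp(2*I*pi/3)   exp(-2*I*pi/9)  exp(8*I*pi/9) 
  chi_6          1             exp(-2*I*pi/3)  exp(2*I*pi/3)   1               exp(-2*I*pi/3)  exp(2*I*pi/3)   1               exp(-2*I*pi/3)  exp(2*I*pi/3) 
  chi_7          1             exp(-4*I*pi/9)  exp(-8*I*pi/9)  exp(2*I*pi/3)   exp(2*I*pi/9)   exp(-2*I*pi/9)  exp(-2*I*pi/3)  exp(8*I*pi/9)   exp(4*I*pi/9) 
  chi_8          1             exp(-2*I*pi/9)  exp(-4*I*pi/9)  exp(-2*I*pi/3)  exp(-8*I*pi/9)  exp(8*I*pi/9)   exp(2*I*pi/3)   exp(4*I*pi/9)   exp(2*I*pi/9) 

Spot check: chi_7(4) = zeta_9^(7*4) = zeta_9^28 = exp(2*I*pi/9).

Argument: Z/9Z is abelian, so all 9 irreducible complex representations are 1-dimensional. They are given by chi_k(m) = zeta_9^(k*m) for k = 0,...,8. Row orthogonality: sum_m chi_k(m) conj(chi_l(m)) = 9 * [k = l].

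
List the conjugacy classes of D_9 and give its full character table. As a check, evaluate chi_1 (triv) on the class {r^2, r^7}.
Conjugacy classes: {e} of size 1, {r^1, r^8} of size 2, {r^2, r^7} of size 2, {r^3, r^6} of size 2, {r^4, r^5} of size 2, {s, sr, ..., sr^8} of size 9.
Character table:
  irrep \ class              {e} (size 1)  {r^1, r^8} (size 2)  {r^2, r^7} (size 2)  {r^3, r^6} (size 2)  {r^4, r^5} (size 2)  {s, sr, ..., sr^8} (size 9)
  chi_1 (triv)               1             1                    1                    1                    1                    1                          
  chi_2 (sign: r->1, s->-1)  1             1                    1                    1                    1                    -1                         
  chi_3 (2d, j=1)            2             2*cos(2*pi/9)        2*cos(4*pi/9)        -1                   -2*cos(pi/9)         0                          
  chi_4 (2d, j=2)            2             2*cos(4*pi/9)        -2*cos(pi/9)         -1                   2*cos(2*pi/9)        0                          
  chi_5 (2d, j=3)            2             -1                   -1                   2                    -1                   0                          
  chi_6 (2d, j=4)            2             -2*cos(pi/9)         2*cos(2*pi/9)        -1                   2*cos(4*pi/9)        0                          

Spot check: chi_1 (triv) on {r^2, r^7} = 1.

Solution. D_9 has order 2*9 = 18 with 6 conjugacy classes, hence 6 irreducibles. Sum of squared dims 1 + 1 + 4 + 4 + 4 + 4 = 18 = |G|. Linear characters come from the abelianisation; the 2-dimensional irreps have character r^k -> 2*cos(2*pi*j*k/9), reflections -> 0.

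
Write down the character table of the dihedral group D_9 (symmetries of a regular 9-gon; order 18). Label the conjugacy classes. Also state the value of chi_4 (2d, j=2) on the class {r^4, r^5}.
Conjugacy classes: {e} of size 1, {r^1, r^8} of size 2, {r^2, r^7} of size 2, {r^3, r^6} of size 2, {r^4, r^5} of size 2, {s, sr, ..., sr^8} of size 9.
Character table:
  irrep \ class              {e} (size 1)  {r^1, r^8} (size 2)  {r^2, r^7} (size 2)  {r^3, r^6} (size 2)  {r^4, r^5} (size 2)  {s, sr, ..., sr^8} (size 9)
  chi_1 (triv)               1             1                    1                    1                    1                    1                          
  chi_2 (sign: r->1, s->-1)  1             1                    1                    1                    1                    -1                         
  chi_3 (2d, j=1)            2             2*cos(2*pi/9)        2*cos(4*pi/9)        -1                   -2*cos(pi/9)         0                          
  chi_4 (2d, j=2)            2             2*cos(4*pi/9)        -2*cos(pi/9)         -1                   2*cos(2*pi/9)        0                          
  chi_5 (2d, j=3)            2             -1                   -1                   2                    -1                   0                          
  chi_6 (2d, j=4)            2             -2*cos(pi/9)         2*cos(2*pi/9)        -1                   2*cos(4*pi/9)        0                          

Spot check: chi_4 (2d, j=2) on {r^4, r^5} = 2*cos(2*pi/9).

Why: D_9 has order 2*9 = 18 with 6 conjugacy classes, hence 6 irreducibles. Sum of squared dims 1 + 1 + 4 + 4 + 4 + 4 = 18 = |G|. Linear characters come from the abelianisation; the 2-dimensional irreps have character r^k -> 2*cos(2*pi*j*k/9), reflections -> 0.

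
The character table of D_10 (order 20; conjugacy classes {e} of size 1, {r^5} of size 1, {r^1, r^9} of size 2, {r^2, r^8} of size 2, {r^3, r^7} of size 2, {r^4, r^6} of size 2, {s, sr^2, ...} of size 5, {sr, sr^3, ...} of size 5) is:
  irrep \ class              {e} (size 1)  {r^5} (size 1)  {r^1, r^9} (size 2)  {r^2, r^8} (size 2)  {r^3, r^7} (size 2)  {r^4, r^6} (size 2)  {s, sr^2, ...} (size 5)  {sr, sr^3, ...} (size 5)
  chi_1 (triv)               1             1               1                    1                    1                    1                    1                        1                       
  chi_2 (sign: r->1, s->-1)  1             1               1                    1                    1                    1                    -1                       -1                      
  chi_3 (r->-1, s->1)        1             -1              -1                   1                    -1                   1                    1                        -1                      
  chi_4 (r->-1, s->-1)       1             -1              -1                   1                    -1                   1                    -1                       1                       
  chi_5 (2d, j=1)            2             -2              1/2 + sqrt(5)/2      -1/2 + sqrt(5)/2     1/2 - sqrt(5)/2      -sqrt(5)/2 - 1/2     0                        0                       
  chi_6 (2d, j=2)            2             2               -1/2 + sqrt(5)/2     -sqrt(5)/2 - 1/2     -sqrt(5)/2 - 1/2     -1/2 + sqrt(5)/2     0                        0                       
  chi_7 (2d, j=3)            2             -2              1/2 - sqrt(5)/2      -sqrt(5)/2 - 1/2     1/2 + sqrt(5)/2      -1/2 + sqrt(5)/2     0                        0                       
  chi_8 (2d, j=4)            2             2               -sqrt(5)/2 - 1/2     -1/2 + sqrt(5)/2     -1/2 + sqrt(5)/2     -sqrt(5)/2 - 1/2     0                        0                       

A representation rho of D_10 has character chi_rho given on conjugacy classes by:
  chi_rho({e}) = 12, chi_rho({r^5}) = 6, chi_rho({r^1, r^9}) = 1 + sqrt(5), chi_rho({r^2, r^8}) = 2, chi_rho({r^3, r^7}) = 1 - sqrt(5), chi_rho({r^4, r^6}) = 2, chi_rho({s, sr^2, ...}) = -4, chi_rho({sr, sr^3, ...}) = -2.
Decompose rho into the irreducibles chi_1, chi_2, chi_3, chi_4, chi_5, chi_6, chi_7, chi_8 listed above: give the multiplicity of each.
Multiplicities: chi_1: 0, chi_2: 3, chi_3: 0, chi_4: 1, chi_5: 1, chi_6: 2, chi_7: 0, chi_8: 1.

Working: Use <chi_rho, chi> = (1/|G|) sum_C |C| * chi_rho(C) * conj(chi(C)) with |G| = 20 for each irreducible chi in the table:
  <chi_rho, chi_1> = (1/20)[1*(12)*conj(1) + 1*(6)*conj(1) + 2*(1 + sqrt(5))*conj(1) + 2*(2)*conj(1) + 2*(1 - sqrt(5))*conj(1) + 2*(2)*conj(1) + 5*(-4)*conj(1) + 5*(-2)*conj(1)]
      = (1/20)[(12) + (6) + (2 + 2*sqrt(5)) + (4) + (2 - 2*sqrt(5)) + (4) + (-20) + (-10)] = 0/20 = 0
  <chi_rho, chi_2> = (1/20)[1*(12)*conj(1) + 1*(6)*conj(1) + 2*(1 + sqrt(5))*conj(1) + 2*(2)*conj(1) + 2*(1 - sqrt(5))*conj(1) + 2*(2)*conj(1) + 5*(-4)*conj(-1) + 5*(-2)*conj(-1)]
      = (1/20)[(12) + (6) + (2 + 2*sqrt(5)) + (4) + (2 - 2*sqrt(5)) + (4) + (20) + (10)] = 60/20 = 3
  <chi_rho, chi_3> = (1/20)[1*(12)*conj(1) + 1*(6)*conj(-1) + 2*(1 + sqrt(5))*conj(-1) + 2*(2)*conj(1) + 2*(1 - sqrt(5))*conj(-1) + 2*(2)*conj(1) + 5*(-4)*conj(1) + 5*(-2)*conj(-1)]
      = (1/20)[(12) + (-6) + (-2*sqrt(5) - 2) + (4) + (-2 + 2*sqrt(5)) + (4) + (-20) + (10)] = 0/20 = 0
  <chi_rho, chi_4> = (1/20)[1*(12)*conj(1) + 1*(6)*conj(-1) + 2*(1 + sqrt(5))*conj(-1) + 2*(2)*conj(1) + 2*(1 - sqrt(5))*conj(-1) + 2*(2)*conj(1) + 5*(-4)*conj(-1) + 5*(-2)*conj(1)]
      = (1/20)[(12) + (-6) + (-2*sqrt(5) - 2) + (4) + (-2 + 2*sqrt(5)) + (4) + (20) + (-10)] = 20/20 = 1
  <chi_rho, chi_5> = (1/20)[1*(12)*conj(2) + 1*(6)*conj(-2) + 2*(1 + sqrt(5))*conj(1/2 + sqrt(5)/2) + 2*(2)*conj(-1/2 + sqrt(5)/2) + 2*(1 - sqrt(5))*conj(1/2 - sqrt(5)/2) + 2*(2)*conj(-sqrt(5)/2 - 1/2) + 5*(-4)*conj(0) + 5*(-2)*conj(0)]
      = (1/20)[(24) + (-12) + (2*sqrt(5) + 6) + (-2 + 2*sqrt(5)) + (6 - 2*sqrt(5)) + (-2*sqrt(5) - 2) + (0) + (0)] = 20/20 = 1
  <chi_rho, chi_6> = (1/20)[1*(12)*conj(2) + 1*(6)*conj(2) + 2*(1 + sqrt(5))*conj(-1/2 + sqrt(5)/2) + 2*(2)*conj(-sqrt(5)/2 - 1/2) + 2*(1 - sqrt(5))*conj(-sqrt(5)/2 - 1/2) + 2*(2)*conj(-1/2 + sqrt(5)/2) + 5*(-4)*conj(0) + 5*(-2)*conj(0)]
      = (1/20)[(24) + (12) + (4) + (-2*sqrt(5) - 2) + (4) + (-2 + 2*sqrt(5)) + (0) + (0)] = 40/20 = 2
  <chi_rho, chi_7> = (1/20)[1*(12)*conj(2) + 1*(6)*conj(-2) + 2*(1 + sqrt(5))*conj(1/2 - sqrt(5)/2) + 2*(2)*conj(-sqrt(5)/2 - 1/2) + 2*(1 - sqrt(5))*conj(1/2 + sqrt(5)/2) + 2*(2)*conj(-1/2 + sqrt(5)/2) + 5*(-4)*conj(0) + 5*(-2)*conj(0)]
      = (1/20)[(24) + (-12) + (-4) + (-2*sqrt(5) - 2) + (-4) + (-2 + 2*sqrt(5)) + (0) + (0)] = 0/20 = 0
  <chi_rho, chi_8> = (1/20)[1*(12)*conj(2) + 1*(6)*conj(2) + 2*(1 + sqrt(5))*conj(-sqrt(5)/2 - 1/2) + 2*(2)*conj(-1/2 + sqrt(5)/2) + 2*(1 - sqrt(5))*conj(-1/2 + sqrt(5)/2) + 2*(2)*conj(-sqrt(5)/2 - 1/2) + 5*(-4)*conj(0) + 5*(-2)*conj(0)]
      = (1/20)[(24) + (12) + (-6 - 2*sqrt(5)) + (-2 + 2*sqrt(5)) + (-6 + 2*sqrt(5)) + (-2*sqrt(5) - 2) + (0) + (0)] = 20/20 = 1
Dimension check: dim(rho) = sum (mult * dim) = 0*1 + 3*1 + 0*1 + 1*1 + 1*2 + 2*2 + 0*2 + 1*2 = 12 = chi_rho(e) = 12.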